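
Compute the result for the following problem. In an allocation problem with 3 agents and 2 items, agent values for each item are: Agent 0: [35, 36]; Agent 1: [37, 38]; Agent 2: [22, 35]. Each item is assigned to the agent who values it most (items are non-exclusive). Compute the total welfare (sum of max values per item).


Step 1: For each item, find the maximum value among all agents.
Step 2: Item 0 -> Agent 1 (value 37)
Step 3: Item 1 -> Agent 1 (value 38)
Step 4: Total welfare = 37 + 38 = 75

75


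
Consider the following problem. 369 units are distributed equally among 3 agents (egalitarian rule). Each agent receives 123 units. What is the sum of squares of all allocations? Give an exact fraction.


Step 1: Each agent's share = 369/3 = 123
Step 2: Square of each share = (123)^2 = 15129
Step 3: Sum of squares = 3 * 15129 = 45387

45387


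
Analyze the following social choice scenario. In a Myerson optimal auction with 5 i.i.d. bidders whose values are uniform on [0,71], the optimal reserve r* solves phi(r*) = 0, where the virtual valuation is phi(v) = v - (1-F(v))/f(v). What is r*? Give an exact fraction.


Step 1: For U[0,71], F(v) = v/71 and f(v) = 1/71
Step 2: phi(v) = v - (1 - v/71)/(1/71) = v - (71 - v) = 2v - 71
Step 3: Set phi(r*) = 0: 2r* - 71 = 0
Step 4: r* = 71/2 (the number of bidders n = 5 does not enter)

71/2


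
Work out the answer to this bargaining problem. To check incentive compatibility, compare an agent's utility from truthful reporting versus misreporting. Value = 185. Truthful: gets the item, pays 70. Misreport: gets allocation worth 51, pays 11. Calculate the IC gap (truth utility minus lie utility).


Step 1: U(truth) = value - payment = 185 - 70 = 115
Step 2: U(lie) = allocation - payment = 51 - 11 = 40
Step 3: IC gap = 115 - 40 = 75

75


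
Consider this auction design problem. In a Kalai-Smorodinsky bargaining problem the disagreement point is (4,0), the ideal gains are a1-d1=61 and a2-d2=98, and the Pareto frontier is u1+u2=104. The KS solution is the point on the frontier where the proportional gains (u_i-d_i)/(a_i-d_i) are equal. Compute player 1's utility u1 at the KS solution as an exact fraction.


Step 1: At the KS point, (u1-d1)/r1 = (u2-d2)/r2 = t and u1+u2 = 104
Step 2: u1 = d1 + r1*t and u2 = d2 + r2*t, so (d1 + r1*t) + (d2 + r2*t) = 104
Step 3: t = (104 - 4 - 0)/(61 + 98) = 100/159
Step 4: u1 = d1 + r1*t = 4 + 61 * 100/159 = 6736/159
Step 5: (Check: u2 = d2 + r2*t = 9800/159; u1+u2 = 6736/159 + 9800/159 = 104, on the frontier.)

6736/159


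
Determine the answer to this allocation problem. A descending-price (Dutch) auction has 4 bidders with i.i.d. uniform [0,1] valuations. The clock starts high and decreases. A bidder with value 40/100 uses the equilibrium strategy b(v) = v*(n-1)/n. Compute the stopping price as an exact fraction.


Step 1: Dutch auctions are strategically equivalent to first-price auctions
Step 2: The equilibrium bid is b(v) = v*(n-1)/n
Step 3: b = 2/5 * 3/4
Step 4: b = 3/10

3/10


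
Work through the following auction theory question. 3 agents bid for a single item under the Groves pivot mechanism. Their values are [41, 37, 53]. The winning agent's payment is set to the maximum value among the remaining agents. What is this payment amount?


Step 1: The efficient winner is agent 2 with value 53
Step 2: Other agents' values: [41, 37]
Step 3: Pivot payment = max(others) = 41
Step 4: The winner pays 41

41


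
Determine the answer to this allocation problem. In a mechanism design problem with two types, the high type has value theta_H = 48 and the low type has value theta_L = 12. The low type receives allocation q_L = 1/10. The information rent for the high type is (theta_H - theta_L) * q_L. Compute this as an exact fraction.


Step 1: theta_H - theta_L = 48 - 12 = 36
Step 2: Information rent = (theta_H - theta_L) * q_L
Step 3: = 36 * 1/10
Step 4: = 18/5

18/5


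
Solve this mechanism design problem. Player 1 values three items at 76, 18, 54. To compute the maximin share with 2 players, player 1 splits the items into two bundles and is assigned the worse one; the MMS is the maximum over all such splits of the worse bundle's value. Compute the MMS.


Step 1: Item values = 76, 18, 54
Step 2: Enumerate all 2-bundle partitions and take the smaller bundle:
  Partition 1: {76} vs {18,54} -> bundles 76, 72; min = 72
  Partition 2: {18} vs {76,54} -> bundles 18, 130; min = 18
  Partition 3: {54} vs {76,18} -> bundles 54, 94; min = 54
Step 3: MMS = max(72, 18, 54) = 72

72


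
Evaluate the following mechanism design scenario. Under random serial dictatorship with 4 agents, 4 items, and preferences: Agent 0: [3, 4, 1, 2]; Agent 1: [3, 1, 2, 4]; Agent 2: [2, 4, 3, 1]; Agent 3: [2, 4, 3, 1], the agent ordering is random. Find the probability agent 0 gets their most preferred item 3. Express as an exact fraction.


Step 1: Agent 0 wants item 3
Step 2: There are 24 possible orderings of agents
Step 3: In 12 orderings, agent 0 gets item 3
Step 4: Probability = 12/24 = 1/2

1/2


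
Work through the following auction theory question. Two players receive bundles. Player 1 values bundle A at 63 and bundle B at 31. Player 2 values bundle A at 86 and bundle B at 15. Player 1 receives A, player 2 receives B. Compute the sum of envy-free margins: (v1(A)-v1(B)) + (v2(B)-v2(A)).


Step 1: Player 1's margin = v1(A) - v1(B) = 63 - 31 = 32
Step 2: Player 2's margin = v2(B) - v2(A) = 15 - 86 = -71
Step 3: Total margin = 32 + -71 = -39

-39


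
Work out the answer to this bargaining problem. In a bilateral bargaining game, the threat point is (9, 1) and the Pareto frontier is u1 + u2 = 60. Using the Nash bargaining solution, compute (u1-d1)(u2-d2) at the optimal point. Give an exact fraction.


Step 1: The Nash solution splits surplus symmetrically above the disagreement point
Step 2: u1 = (total + d1 - d2)/2 = (60 + 9 - 1)/2 = 34
Step 3: u2 = (total - d1 + d2)/2 = (60 - 9 + 1)/2 = 26
Step 4: Nash product = (34 - 9) * (26 - 1)
Step 5: = 25 * 25 = 625

625


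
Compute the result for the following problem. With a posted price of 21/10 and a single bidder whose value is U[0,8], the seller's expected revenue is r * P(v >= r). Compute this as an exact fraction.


Step 1: Posted price r = 21/10, value support [0,8]
Step 2: P(v >= r) = (8 - 21/10)/8 = 59/80
Step 3: Expected revenue = r * P(v >= r) = 21/10 * 59/80
Step 4: Revenue = 1239/800

1239/800


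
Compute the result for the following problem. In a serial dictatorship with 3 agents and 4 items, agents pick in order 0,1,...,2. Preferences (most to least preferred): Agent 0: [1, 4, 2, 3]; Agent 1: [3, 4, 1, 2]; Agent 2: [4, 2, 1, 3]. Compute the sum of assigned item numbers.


Step 1: Agent 0 picks item 1
Step 2: Agent 1 picks item 3
Step 3: Agent 2 picks item 4
Step 4: Sum = 1 + 3 + 4 = 8

8


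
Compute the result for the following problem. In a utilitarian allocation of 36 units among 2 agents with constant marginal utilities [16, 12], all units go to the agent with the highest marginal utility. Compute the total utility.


Step 1: The marginal utilities are [16, 12]
Step 2: The highest marginal utility is 16
Step 3: All 36 units go to that agent
Step 4: Total utility = 16 * 36 = 576

576


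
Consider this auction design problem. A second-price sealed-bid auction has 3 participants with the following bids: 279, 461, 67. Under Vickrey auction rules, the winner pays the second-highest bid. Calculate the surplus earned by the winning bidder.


Step 1: Sort bids in descending order: 461, 279, 67
Step 2: The winning bid is the highest: 461
Step 3: The payment equals the second-highest bid: 279
Step 4: Surplus = winner's bid - payment = 461 - 279 = 182

182


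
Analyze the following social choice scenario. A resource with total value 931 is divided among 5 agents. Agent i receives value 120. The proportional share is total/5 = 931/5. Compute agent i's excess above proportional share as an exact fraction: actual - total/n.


Step 1: Proportional share = 931/5
Step 2: Agent's actual allocation = 120
Step 3: Excess = 120 - 931/5 = -331/5

-331/5


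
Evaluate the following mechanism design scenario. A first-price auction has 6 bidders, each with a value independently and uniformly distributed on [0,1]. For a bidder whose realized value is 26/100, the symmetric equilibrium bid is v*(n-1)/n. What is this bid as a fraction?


Step 1: The symmetric BNE bidding function is b(v) = v * (n-1) / n
Step 2: Substitute v = 13/50 and n = 6
Step 3: b = 13/50 * 5/6
Step 4: b = 13/60

13/60


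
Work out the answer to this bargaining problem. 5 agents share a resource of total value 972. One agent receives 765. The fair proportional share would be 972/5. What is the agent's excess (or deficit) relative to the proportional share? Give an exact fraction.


Step 1: Proportional share = 972/5
Step 2: Agent's actual allocation = 765
Step 3: Excess = 765 - 972/5 = 2853/5

2853/5


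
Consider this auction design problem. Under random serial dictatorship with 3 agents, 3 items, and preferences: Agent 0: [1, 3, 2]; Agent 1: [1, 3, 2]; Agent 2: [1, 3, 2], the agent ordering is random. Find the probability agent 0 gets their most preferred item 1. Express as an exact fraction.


Step 1: Agent 0 wants item 1
Step 2: There are 6 possible orderings of agents
Step 3: In 2 orderings, agent 0 gets item 1
Step 4: Probability = 2/6 = 1/3

1/3


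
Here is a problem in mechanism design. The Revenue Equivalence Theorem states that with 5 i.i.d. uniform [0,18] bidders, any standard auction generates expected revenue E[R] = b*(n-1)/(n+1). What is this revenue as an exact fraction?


Step 1: By Revenue Equivalence, expected revenue = b*(n-1)/(n+1)
Step 2: Substituting n = 5, b = 18
Step 3: Revenue = 18*(5-1)/(5+1) = 18*4/6
Step 4: Revenue = 72/6 = 12

12


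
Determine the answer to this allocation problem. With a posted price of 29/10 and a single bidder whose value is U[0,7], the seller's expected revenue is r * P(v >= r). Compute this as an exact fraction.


Step 1: Posted price r = 29/10, value support [0,7]
Step 2: P(v >= r) = (7 - 29/10)/7 = 41/70
Step 3: Expected revenue = r * P(v >= r) = 29/10 * 41/70
Step 4: Revenue = 1189/700

1189/700


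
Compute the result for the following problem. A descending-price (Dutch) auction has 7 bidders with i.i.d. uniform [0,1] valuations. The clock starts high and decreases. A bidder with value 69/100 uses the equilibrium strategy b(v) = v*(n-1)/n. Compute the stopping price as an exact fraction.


Step 1: Dutch auctions are strategically equivalent to first-price auctions
Step 2: The equilibrium bid is b(v) = v*(n-1)/n
Step 3: b = 69/100 * 6/7
Step 4: b = 207/350

207/350


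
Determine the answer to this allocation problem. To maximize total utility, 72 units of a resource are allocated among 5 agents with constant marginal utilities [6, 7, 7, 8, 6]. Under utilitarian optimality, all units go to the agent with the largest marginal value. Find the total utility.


Step 1: The marginal utilities are [6, 7, 7, 8, 6]
Step 2: The highest marginal utility is 8
Step 3: All 72 units go to that agent
Step 4: Total utility = 8 * 72 = 576

576


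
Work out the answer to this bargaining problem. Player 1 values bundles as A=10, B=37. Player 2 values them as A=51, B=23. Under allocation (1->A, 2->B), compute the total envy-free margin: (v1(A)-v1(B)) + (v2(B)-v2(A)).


Step 1: Player 1's margin = v1(A) - v1(B) = 10 - 37 = -27
Step 2: Player 2's margin = v2(B) - v2(A) = 23 - 51 = -28
Step 3: Total margin = -27 + -28 = -55

-55


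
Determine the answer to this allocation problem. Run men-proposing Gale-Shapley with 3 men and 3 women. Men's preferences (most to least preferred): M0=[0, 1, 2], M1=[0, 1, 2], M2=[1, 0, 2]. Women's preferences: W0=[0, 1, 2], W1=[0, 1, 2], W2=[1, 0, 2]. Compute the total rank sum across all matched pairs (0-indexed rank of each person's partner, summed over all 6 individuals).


Step 1: Run Gale-Shapley (men propose, women hold best offer):
  M0 proposes to W0; she accepts
  M1 proposes to W0; rejected
  M1 proposes to W1; she accepts
  M2 proposes to W1; rejected
  M2 proposes to W0; rejected
  M2 proposes to W2; she accepts
Step 2: Final matching: W0-M0, W1-M1, W2-M2
Step 3: 0-indexed ranks (man's rank of his match, then woman's): 0 + 0 + 1 + 1 + 2 + 2
Step 4: Total rank sum = 6

6


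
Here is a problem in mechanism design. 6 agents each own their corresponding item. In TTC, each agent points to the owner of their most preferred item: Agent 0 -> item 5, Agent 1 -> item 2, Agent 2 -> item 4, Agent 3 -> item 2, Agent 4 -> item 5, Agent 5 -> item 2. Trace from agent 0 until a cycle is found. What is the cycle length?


Step 1: Trace the pointer graph from agent 0: 0 -> 5 -> 2 -> 4 -> 5
Step 2: A cycle is detected when we revisit agent 5
Step 3: The cycle is: 5 -> 2 -> 4 -> 5
Step 4: Cycle length = 3

3


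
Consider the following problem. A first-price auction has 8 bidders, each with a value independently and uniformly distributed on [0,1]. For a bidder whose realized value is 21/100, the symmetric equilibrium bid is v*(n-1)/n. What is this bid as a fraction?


Step 1: The symmetric BNE bidding function is b(v) = v * (n-1) / n
Step 2: Substitute v = 21/100 and n = 8
Step 3: b = 21/100 * 7/8
Step 4: b = 147/800

147/800


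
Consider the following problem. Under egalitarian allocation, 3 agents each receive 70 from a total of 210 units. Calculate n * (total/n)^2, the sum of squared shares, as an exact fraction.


Step 1: Each agent's share = 210/3 = 70
Step 2: Square of each share = (70)^2 = 4900
Step 3: Sum of squares = 3 * 4900 = 14700

14700


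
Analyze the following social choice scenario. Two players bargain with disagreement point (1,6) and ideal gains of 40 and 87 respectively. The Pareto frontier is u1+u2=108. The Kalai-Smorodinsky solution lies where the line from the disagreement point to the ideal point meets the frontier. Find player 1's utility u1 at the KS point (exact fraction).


Step 1: At the KS point, (u1-d1)/r1 = (u2-d2)/r2 = t and u1+u2 = 108
Step 2: u1 = d1 + r1*t and u2 = d2 + r2*t, so (d1 + r1*t) + (d2 + r2*t) = 108
Step 3: t = (108 - 1 - 6)/(40 + 87) = 101/127
Step 4: u1 = d1 + r1*t = 1 + 40 * 101/127 = 4167/127
Step 5: (Check: u2 = d2 + r2*t = 9549/127; u1+u2 = 4167/127 + 9549/127 = 108, on the frontier.)

4167/127


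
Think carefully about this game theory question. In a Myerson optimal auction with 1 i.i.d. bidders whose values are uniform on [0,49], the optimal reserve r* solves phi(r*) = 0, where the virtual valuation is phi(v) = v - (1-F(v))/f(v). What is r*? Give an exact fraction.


Step 1: For U[0,49], F(v) = v/49 and f(v) = 1/49
Step 2: phi(v) = v - (1 - v/49)/(1/49) = v - (49 - v) = 2v - 49
Step 3: Set phi(r*) = 0: 2r* - 49 = 0
Step 4: r* = 49/2 (the number of bidders n = 1 does not enter)

49/2


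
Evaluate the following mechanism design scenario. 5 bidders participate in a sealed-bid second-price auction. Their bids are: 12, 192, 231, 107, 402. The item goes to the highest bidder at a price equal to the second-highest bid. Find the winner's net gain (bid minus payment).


Step 1: Sort bids in descending order: 402, 231, 192, 107, 12
Step 2: The winning bid is the highest: 402
Step 3: The payment equals the second-highest bid: 231
Step 4: Surplus = winner's bid - payment = 402 - 231 = 171

171


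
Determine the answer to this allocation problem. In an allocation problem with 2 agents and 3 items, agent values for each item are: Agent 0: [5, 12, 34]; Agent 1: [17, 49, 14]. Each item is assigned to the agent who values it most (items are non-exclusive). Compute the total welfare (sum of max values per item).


Step 1: For each item, find the maximum value among all agents.
Step 2: Item 0 -> Agent 1 (value 17)
Step 3: Item 1 -> Agent 1 (value 49)
Step 4: Item 2 -> Agent 0 (value 34)
Step 5: Total welfare = 17 + 49 + 34 = 100

100


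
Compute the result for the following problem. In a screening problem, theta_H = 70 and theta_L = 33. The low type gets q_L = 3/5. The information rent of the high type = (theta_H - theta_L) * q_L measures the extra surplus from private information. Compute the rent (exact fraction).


Step 1: theta_H - theta_L = 70 - 33 = 37
Step 2: Information rent = (theta_H - theta_L) * q_L
Step 3: = 37 * 3/5
Step 4: = 111/5

111/5


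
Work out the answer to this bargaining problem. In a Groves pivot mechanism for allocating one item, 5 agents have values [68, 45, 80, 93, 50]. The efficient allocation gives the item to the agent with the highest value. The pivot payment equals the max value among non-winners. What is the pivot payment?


Step 1: The efficient winner is agent 3 with value 93
Step 2: Other agents' values: [68, 45, 80, 50]
Step 3: Pivot payment = max(others) = 80
Step 4: The winner pays 80

80


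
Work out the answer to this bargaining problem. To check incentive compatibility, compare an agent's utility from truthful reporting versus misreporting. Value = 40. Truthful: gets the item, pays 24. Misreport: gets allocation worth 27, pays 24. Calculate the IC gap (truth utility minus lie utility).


Step 1: U(truth) = value - payment = 40 - 24 = 16
Step 2: U(lie) = allocation - payment = 27 - 24 = 3
Step 3: IC gap = 16 - 3 = 13

13


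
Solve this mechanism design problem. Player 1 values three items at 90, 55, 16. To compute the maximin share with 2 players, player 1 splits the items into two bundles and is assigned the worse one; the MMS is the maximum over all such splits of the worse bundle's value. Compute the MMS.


Step 1: Item values = 90, 55, 16
Step 2: Enumerate all 2-bundle partitions and take the smaller bundle:
  Partition 1: {90} vs {55,16} -> bundles 90, 71; min = 71
  Partition 2: {55} vs {90,16} -> bundles 55, 106; min = 55
  Partition 3: {16} vs {90,55} -> bundles 16, 145; min = 16
Step 3: MMS = max(71, 55, 16) = 71

71


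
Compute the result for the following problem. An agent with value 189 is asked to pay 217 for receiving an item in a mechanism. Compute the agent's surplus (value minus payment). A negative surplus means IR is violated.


Step 1: Surplus = value - payment = 189 - 217 = -28
Step 2: IR is violated (surplus < 0)

-28


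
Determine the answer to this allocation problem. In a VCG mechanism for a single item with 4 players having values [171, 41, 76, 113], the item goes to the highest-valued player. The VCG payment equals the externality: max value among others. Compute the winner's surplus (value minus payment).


Step 1: The winner is the agent with the highest value: agent 0 with value 171
Step 2: Values of other agents: [41, 76, 113]
Step 3: VCG payment = max of others' values = 113
Step 4: Surplus = 171 - 113 = 58

58


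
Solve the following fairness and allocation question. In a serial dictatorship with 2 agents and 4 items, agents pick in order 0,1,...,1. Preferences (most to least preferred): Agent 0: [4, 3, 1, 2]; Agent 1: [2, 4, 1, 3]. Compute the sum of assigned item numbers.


Step 1: Agent 0 picks item 4
Step 2: Agent 1 picks item 2
Step 3: Sum = 4 + 2 = 6

6


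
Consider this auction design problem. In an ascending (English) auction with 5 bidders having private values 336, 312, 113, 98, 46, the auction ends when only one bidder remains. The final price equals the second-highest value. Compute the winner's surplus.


Step 1: Identify the highest value: 336
Step 2: Identify the second-highest value: 312
Step 3: The final price = second-highest value = 312
Step 4: Surplus = 336 - 312 = 24

24


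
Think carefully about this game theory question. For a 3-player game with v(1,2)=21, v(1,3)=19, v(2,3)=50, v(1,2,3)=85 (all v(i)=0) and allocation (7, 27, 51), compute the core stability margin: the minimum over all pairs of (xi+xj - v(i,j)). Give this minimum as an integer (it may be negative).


Step 1: Slack for coalition (1,2): x1+x2 - v12 = 34 - 21 = 13
Step 2: Slack for coalition (1,3): x1+x3 - v13 = 58 - 19 = 39
Step 3: Slack for coalition (2,3): x2+x3 - v23 = 78 - 50 = 28
Step 4: Minimum slack = min(13, 39, 28) = 13, attained by (1,2); no pair can gain by deviating, so the allocation is in the core

13


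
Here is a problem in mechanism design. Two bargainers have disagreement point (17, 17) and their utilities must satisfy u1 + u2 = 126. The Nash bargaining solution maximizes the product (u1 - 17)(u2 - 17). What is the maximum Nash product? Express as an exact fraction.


Step 1: The Nash solution splits surplus symmetrically above the disagreement point
Step 2: u1 = (total + d1 - d2)/2 = (126 + 17 - 17)/2 = 63
Step 3: u2 = (total - d1 + d2)/2 = (126 - 17 + 17)/2 = 63
Step 4: Nash product = (63 - 17) * (63 - 17)
Step 5: = 46 * 46 = 2116

2116


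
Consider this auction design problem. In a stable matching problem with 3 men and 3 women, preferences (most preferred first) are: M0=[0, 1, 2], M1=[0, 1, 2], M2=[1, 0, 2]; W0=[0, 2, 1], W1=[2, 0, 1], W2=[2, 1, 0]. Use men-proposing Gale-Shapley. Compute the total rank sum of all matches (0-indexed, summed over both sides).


Step 1: Run Gale-Shapley (men propose, women hold best offer):
  M0 proposes to W0; she accepts
  M1 proposes to W0; rejected
  M1 proposes to W1; she accepts
  M2 proposes to W1; she switches from M1
  M1 proposes to W2; she accepts
Step 2: Final matching: W0-M0, W1-M2, W2-M1
Step 3: 0-indexed ranks (man's rank of his match, then woman's): 0 + 0 + 0 + 0 + 2 + 1
Step 4: Total rank sum = 3

3


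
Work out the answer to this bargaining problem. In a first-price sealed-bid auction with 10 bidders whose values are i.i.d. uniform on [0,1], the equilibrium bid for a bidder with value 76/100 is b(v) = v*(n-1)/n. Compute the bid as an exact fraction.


Step 1: The symmetric BNE bidding function is b(v) = v * (n-1) / n
Step 2: Substitute v = 19/25 and n = 10
Step 3: b = 19/25 * 9/10
Step 4: b = 171/250

171/250


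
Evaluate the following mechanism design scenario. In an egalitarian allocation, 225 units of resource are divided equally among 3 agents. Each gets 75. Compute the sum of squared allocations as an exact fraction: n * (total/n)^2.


Step 1: Each agent's share = 225/3 = 75
Step 2: Square of each share = (75)^2 = 5625
Step 3: Sum of squares = 3 * 5625 = 16875

16875


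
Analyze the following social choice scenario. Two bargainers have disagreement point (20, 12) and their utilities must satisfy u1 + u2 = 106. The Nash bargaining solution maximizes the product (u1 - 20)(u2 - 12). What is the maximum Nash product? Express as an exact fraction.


Step 1: The Nash solution splits surplus symmetrically above the disagreement point
Step 2: u1 = (total + d1 - d2)/2 = (106 + 20 - 12)/2 = 57
Step 3: u2 = (total - d1 + d2)/2 = (106 - 20 + 12)/2 = 49
Step 4: Nash product = (57 - 20) * (49 - 12)
Step 5: = 37 * 37 = 1369

1369


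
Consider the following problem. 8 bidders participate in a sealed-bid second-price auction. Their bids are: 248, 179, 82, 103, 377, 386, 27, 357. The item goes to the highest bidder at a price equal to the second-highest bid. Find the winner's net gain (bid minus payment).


Step 1: Sort bids in descending order: 386, 377, 357, 248, 179, 103, 82, 27
Step 2: The winning bid is the highest: 386
Step 3: The payment equals the second-highest bid: 377
Step 4: Surplus = winner's bid - payment = 386 - 377 = 9

9


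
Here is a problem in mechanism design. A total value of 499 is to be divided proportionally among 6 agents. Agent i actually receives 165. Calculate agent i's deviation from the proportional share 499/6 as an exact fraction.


Step 1: Proportional share = 499/6
Step 2: Agent's actual allocation = 165
Step 3: Excess = 165 - 499/6 = 491/6

491/6


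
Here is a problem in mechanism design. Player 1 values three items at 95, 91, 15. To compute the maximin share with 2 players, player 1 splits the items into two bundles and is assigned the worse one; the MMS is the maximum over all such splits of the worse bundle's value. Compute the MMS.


Step 1: Item values = 95, 91, 15
Step 2: Enumerate all 2-bundle partitions and take the smaller bundle:
  Partition 1: {95} vs {91,15} -> bundles 95, 106; min = 95
  Partition 2: {91} vs {95,15} -> bundles 91, 110; min = 91
  Partition 3: {15} vs {95,91} -> bundles 15, 186; min = 15
Step 3: MMS = max(95, 91, 15) = 95

95


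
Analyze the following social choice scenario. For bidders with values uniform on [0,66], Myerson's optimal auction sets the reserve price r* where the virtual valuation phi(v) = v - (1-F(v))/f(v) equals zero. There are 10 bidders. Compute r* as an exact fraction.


Step 1: For U[0,66], F(v) = v/66 and f(v) = 1/66
Step 2: phi(v) = v - (1 - v/66)/(1/66) = v - (66 - v) = 2v - 66
Step 3: Set phi(r*) = 0: 2r* - 66 = 0
Step 4: r* = 66/2 = 33 (the number of bidders n = 10 does not enter)

33


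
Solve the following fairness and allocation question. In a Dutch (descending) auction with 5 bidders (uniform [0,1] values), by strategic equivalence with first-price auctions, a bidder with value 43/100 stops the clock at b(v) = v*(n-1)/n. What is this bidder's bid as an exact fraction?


Step 1: Dutch auctions are strategically equivalent to first-price auctions
Step 2: The equilibrium bid is b(v) = v*(n-1)/n
Step 3: b = 43/100 * 4/5
Step 4: b = 43/125

43/125


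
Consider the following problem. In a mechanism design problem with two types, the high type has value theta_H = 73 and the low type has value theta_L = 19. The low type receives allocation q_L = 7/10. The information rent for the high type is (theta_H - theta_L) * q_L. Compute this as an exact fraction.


Step 1: theta_H - theta_L = 73 - 19 = 54
Step 2: Information rent = (theta_H - theta_L) * q_L
Step 3: = 54 * 7/10
Step 4: = 189/5

189/5


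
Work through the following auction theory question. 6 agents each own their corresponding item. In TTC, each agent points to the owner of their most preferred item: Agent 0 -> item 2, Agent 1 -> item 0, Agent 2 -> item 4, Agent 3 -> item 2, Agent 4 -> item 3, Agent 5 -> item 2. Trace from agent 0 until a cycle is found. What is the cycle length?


Step 1: Trace the pointer graph from agent 0: 0 -> 2 -> 4 -> 3 -> 2
Step 2: A cycle is detected when we revisit agent 2
Step 3: The cycle is: 2 -> 4 -> 3 -> 2
Step 4: Cycle length = 3

3


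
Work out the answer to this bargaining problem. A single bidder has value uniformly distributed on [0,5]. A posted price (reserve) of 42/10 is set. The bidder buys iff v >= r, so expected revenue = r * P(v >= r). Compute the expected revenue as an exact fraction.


Step 1: Posted price r = 21/5, value support [0,5]
Step 2: P(v >= r) = (5 - 21/5)/5 = 4/25
Step 3: Expected revenue = r * P(v >= r) = 21/5 * 4/25
Step 4: Revenue = 84/125

84/125


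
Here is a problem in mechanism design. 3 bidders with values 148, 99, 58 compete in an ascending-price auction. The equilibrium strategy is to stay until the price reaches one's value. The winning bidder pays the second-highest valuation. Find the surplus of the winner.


Step 1: Identify the highest value: 148
Step 2: Identify the second-highest value: 99
Step 3: The final price = second-highest value = 99
Step 4: Surplus = 148 - 99 = 49

49


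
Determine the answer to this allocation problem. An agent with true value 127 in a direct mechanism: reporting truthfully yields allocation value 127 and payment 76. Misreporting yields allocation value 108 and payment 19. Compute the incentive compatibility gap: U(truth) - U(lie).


Step 1: U(truth) = value - payment = 127 - 76 = 51
Step 2: U(lie) = allocation - payment = 108 - 19 = 89
Step 3: IC gap = 51 - 89 = -38

-38


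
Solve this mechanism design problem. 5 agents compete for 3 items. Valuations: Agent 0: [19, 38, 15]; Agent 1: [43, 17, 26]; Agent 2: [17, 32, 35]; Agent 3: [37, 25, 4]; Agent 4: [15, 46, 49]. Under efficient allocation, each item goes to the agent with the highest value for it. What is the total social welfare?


Step 1: For each item, find the maximum value among all agents.
Step 2: Item 0 -> Agent 1 (value 43)
Step 3: Item 1 -> Agent 4 (value 46)
Step 4: Item 2 -> Agent 4 (value 49)
Step 5: Total welfare = 43 + 46 + 49 = 138

138


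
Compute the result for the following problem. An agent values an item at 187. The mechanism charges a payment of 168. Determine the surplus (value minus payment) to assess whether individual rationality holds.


Step 1: Surplus = value - payment = 187 - 168 = 19
Step 2: IR is satisfied (surplus >= 0)

19


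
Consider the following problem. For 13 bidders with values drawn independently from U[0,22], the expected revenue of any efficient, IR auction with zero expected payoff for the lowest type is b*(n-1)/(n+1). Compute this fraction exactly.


Step 1: By Revenue Equivalence, expected revenue = b*(n-1)/(n+1)
Step 2: Substituting n = 13, b = 22
Step 3: Revenue = 22*(13-1)/(13+1) = 22*12/14
Step 4: Revenue = 264/14 = 132/7

132/7


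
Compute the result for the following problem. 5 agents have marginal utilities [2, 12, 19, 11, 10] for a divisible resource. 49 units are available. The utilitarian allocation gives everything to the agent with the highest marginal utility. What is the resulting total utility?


Step 1: The marginal utilities are [2, 12, 19, 11, 10]
Step 2: The highest marginal utility is 19
Step 3: All 49 units go to that agent
Step 4: Total utility = 19 * 49 = 931

931


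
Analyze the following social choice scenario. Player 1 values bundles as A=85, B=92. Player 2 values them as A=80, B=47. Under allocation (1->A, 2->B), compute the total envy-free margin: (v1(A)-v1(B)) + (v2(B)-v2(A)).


Step 1: Player 1's margin = v1(A) - v1(B) = 85 - 92 = -7
Step 2: Player 2's margin = v2(B) - v2(A) = 47 - 80 = -33
Step 3: Total margin = -7 + -33 = -40

-40


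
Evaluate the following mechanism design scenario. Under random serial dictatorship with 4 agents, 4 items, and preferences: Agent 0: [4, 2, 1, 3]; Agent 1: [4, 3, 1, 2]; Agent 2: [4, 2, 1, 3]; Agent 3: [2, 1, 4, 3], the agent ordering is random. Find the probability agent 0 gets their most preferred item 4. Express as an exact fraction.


Step 1: Agent 0 wants item 4
Step 2: There are 24 possible orderings of agents
Step 3: In 8 orderings, agent 0 gets item 4
Step 4: Probability = 8/24 = 1/3

1/3


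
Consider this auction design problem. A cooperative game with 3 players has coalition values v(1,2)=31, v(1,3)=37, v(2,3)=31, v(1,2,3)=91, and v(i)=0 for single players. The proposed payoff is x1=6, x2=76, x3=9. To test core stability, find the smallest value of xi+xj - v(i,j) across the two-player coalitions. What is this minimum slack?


Step 1: Slack for coalition (1,2): x1+x2 - v12 = 82 - 31 = 51
Step 2: Slack for coalition (1,3): x1+x3 - v13 = 15 - 37 = -22
Step 3: Slack for coalition (2,3): x2+x3 - v23 = 85 - 31 = 54
Step 4: Minimum slack = min(51, -22, 54) = -22, attained by (1,3); coalition (1,3) can block (slack < 0), so the allocation is not in the core

-22


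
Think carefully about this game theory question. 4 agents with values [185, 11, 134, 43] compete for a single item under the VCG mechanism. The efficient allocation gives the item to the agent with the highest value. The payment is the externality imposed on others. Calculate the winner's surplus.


Step 1: The winner is the agent with the highest value: agent 0 with value 185
Step 2: Values of other agents: [11, 134, 43]
Step 3: VCG payment = max of others' values = 134
Step 4: Surplus = 185 - 134 = 51

51


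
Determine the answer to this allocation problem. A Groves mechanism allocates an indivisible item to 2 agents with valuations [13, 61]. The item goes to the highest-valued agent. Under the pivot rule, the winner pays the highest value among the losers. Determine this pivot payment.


Step 1: The efficient winner is agent 1 with value 61
Step 2: Other agents' values: [13]
Step 3: Pivot payment = max(others) = 13
Step 4: The winner pays 13

13


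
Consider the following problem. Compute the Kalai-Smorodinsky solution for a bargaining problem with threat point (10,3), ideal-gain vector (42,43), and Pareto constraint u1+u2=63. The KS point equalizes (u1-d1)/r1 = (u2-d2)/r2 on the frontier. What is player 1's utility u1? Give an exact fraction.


Step 1: At the KS point, (u1-d1)/r1 = (u2-d2)/r2 = t and u1+u2 = 63
Step 2: u1 = d1 + r1*t and u2 = d2 + r2*t, so (d1 + r1*t) + (d2 + r2*t) = 63
Step 3: t = (63 - 10 - 3)/(42 + 43) = 50/85 = 10/17
Step 4: u1 = d1 + r1*t = 10 + 42 * 10/17 = 590/17
Step 5: (Check: u2 = d2 + r2*t = 481/17; u1+u2 = 590/17 + 481/17 = 63, on the frontier.)

590/17


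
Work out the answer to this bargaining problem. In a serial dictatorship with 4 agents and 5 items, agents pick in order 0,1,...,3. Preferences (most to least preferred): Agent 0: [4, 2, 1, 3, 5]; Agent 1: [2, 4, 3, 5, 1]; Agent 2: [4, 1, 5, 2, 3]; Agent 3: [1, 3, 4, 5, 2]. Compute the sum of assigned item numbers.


Step 1: Agent 0 picks item 4
Step 2: Agent 1 picks item 2
Step 3: Agent 2 picks item 1
Step 4: Agent 3 picks item 3
Step 5: Sum = 4 + 2 + 1 + 3 = 10

10


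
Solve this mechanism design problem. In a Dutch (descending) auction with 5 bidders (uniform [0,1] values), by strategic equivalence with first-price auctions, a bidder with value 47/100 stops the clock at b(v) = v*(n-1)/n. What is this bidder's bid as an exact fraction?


Step 1: Dutch auctions are strategically equivalent to first-price auctions
Step 2: The equilibrium bid is b(v) = v*(n-1)/n
Step 3: b = 47/100 * 4/5
Step 4: b = 47/125

47/125


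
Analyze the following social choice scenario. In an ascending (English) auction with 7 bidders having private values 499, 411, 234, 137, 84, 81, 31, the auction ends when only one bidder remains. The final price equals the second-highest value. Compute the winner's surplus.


Step 1: Identify the highest value: 499
Step 2: Identify the second-highest value: 411
Step 3: The final price = second-highest value = 411
Step 4: Surplus = 499 - 411 = 88

88


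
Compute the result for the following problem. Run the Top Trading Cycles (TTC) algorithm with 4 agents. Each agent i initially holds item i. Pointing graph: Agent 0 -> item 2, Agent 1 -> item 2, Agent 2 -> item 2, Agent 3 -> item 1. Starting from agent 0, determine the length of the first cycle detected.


Step 1: Trace the pointer graph from agent 0: 0 -> 2 -> 2
Step 2: A cycle is detected when we revisit agent 2
Step 3: The cycle is: 2 -> 2
Step 4: Cycle length = 1

1


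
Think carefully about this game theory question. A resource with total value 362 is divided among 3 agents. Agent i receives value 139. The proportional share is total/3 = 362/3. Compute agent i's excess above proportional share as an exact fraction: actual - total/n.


Step 1: Proportional share = 362/3
Step 2: Agent's actual allocation = 139
Step 3: Excess = 139 - 362/3 = 55/3

55/3


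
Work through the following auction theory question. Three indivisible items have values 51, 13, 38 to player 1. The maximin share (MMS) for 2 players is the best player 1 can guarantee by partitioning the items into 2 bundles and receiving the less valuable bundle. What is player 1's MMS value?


Step 1: Item values = 51, 13, 38
Step 2: Enumerate all 2-bundle partitions and take the smaller bundle:
  Partition 1: {51} vs {13,38} -> bundles 51, 51; min = 51
  Partition 2: {13} vs {51,38} -> bundles 13, 89; min = 13
  Partition 3: {38} vs {51,13} -> bundles 38, 64; min = 38
Step 3: MMS = max(51, 13, 38) = 51

51


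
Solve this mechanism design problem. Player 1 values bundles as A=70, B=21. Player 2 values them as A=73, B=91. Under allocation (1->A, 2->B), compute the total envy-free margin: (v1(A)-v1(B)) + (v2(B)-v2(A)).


Step 1: Player 1's margin = v1(A) - v1(B) = 70 - 21 = 49
Step 2: Player 2's margin = v2(B) - v2(A) = 91 - 73 = 18
Step 3: Total margin = 49 + 18 = 67

67


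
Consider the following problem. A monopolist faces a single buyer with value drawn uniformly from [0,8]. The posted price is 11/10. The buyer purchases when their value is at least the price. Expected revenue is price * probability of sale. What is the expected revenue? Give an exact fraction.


Step 1: Posted price r = 11/10, value support [0,8]
Step 2: P(v >= r) = (8 - 11/10)/8 = 69/80
Step 3: Expected revenue = r * P(v >= r) = 11/10 * 69/80
Step 4: Revenue = 759/800

759/800


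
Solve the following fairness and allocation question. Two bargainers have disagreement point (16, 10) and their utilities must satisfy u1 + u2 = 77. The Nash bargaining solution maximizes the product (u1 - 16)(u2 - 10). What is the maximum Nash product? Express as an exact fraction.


Step 1: The Nash solution splits surplus symmetrically above the disagreement point
Step 2: u1 = (total + d1 - d2)/2 = (77 + 16 - 10)/2 = 83/2
Step 3: u2 = (total - d1 + d2)/2 = (77 - 16 + 10)/2 = 71/2
Step 4: Nash product = (83/2 - 16) * (71/2 - 10)
Step 5: = 51/2 * 51/2 = 2601/4

2601/4


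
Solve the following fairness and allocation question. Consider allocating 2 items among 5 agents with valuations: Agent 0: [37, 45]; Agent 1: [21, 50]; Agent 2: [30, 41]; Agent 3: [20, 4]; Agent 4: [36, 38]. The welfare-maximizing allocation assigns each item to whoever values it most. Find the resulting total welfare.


Step 1: For each item, find the maximum value among all agents.
Step 2: Item 0 -> Agent 0 (value 37)
Step 3: Item 1 -> Agent 1 (value 50)
Step 4: Total welfare = 37 + 50 = 87

87


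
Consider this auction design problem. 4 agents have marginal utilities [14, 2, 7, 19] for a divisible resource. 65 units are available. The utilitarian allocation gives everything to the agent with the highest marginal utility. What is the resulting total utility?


Step 1: The marginal utilities are [14, 2, 7, 19]
Step 2: The highest marginal utility is 19
Step 3: All 65 units go to that agent
Step 4: Total utility = 19 * 65 = 1235

1235


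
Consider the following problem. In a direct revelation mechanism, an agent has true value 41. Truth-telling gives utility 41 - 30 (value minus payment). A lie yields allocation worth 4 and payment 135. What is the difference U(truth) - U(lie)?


Step 1: U(truth) = value - payment = 41 - 30 = 11
Step 2: U(lie) = allocation - payment = 4 - 135 = -131
Step 3: IC gap = 11 - (-131) = 142

142


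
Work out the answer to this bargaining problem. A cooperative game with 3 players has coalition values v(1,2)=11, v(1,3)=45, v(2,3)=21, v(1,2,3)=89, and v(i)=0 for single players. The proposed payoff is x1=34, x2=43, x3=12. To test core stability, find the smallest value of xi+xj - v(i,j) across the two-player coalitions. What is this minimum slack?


Step 1: Slack for coalition (1,2): x1+x2 - v12 = 77 - 11 = 66
Step 2: Slack for coalition (1,3): x1+x3 - v13 = 46 - 45 = 1
Step 3: Slack for coalition (2,3): x2+x3 - v23 = 55 - 21 = 34
Step 4: Minimum slack = min(66, 1, 34) = 1, attained by (1,3); no pair can gain by deviating, so the allocation is in the core

1


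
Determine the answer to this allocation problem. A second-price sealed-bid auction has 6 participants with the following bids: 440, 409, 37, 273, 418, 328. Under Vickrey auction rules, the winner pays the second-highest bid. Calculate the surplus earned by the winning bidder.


Step 1: Sort bids in descending order: 440, 418, 409, 328, 273, 37
Step 2: The winning bid is the highest: 440
Step 3: The payment equals the second-highest bid: 418
Step 4: Surplus = winner's bid - payment = 440 - 418 = 22

22


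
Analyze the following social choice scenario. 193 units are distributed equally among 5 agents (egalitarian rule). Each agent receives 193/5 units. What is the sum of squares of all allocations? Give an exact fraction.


Step 1: Each agent's share = 193/5
Step 2: Square of each share = (193/5)^2 = 37249/25
Step 3: Sum of squares = 5 * 37249/25 = 37249/5

37249/5


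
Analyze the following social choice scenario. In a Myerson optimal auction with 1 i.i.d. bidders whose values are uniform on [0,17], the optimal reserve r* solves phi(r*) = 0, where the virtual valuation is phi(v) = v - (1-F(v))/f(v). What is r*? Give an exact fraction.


Step 1: For U[0,17], F(v) = v/17 and f(v) = 1/17
Step 2: phi(v) = v - (1 - v/17)/(1/17) = v - (17 - v) = 2v - 17
Step 3: Set phi(r*) = 0: 2r* - 17 = 0
Step 4: r* = 17/2 (the number of bidders n = 1 does not enter)

17/2
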